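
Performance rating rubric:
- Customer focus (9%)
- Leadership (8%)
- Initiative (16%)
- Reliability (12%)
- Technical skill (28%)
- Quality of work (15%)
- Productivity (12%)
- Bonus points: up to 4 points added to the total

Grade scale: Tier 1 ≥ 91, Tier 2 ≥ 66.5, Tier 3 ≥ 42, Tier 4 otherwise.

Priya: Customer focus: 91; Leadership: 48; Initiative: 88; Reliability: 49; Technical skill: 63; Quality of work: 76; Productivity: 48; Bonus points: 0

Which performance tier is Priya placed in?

Tier 2

Weighted total:
  Customer focus 91 × 0.09 = 8.19
  Leadership 48 × 0.08 = 3.84
  Initiative 88 × 0.16 = 14.08
  Reliability 49 × 0.12 = 5.88
  Technical skill 63 × 0.28 = 17.64
  Quality of work 76 × 0.15 = 11.4
  Productivity 48 × 0.12 = 5.76
Sum = 66.79
Bonus points: 66.79 + 0 = 66.79
66.79 is ≥ 66.5 and < 91 → Tier 2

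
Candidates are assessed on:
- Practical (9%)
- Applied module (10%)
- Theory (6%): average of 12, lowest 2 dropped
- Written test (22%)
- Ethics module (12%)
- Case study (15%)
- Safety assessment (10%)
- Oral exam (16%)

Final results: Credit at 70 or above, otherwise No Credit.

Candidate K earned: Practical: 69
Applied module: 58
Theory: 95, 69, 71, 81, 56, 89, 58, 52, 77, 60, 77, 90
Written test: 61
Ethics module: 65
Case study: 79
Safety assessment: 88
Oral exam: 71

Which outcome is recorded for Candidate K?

Theory: drop 52, 56 → average of remaining 10 = 767/10 = 76.7
Weighted total:
  Practical 69 × 0.09 = 6.21
  Applied module 58 × 0.1 = 5.8
  Theory 76.7 × 0.06 = 4.602
  Written test 61 × 0.22 = 13.42
  Ethics module 65 × 0.12 = 7.8
  Case study 79 × 0.15 = 11.85
  Safety assessment 88 × 0.1 = 8.8
  Oral exam 71 × 0.16 = 11.36
Sum = 69.842
69.842 < 70 → No Credit

No Credit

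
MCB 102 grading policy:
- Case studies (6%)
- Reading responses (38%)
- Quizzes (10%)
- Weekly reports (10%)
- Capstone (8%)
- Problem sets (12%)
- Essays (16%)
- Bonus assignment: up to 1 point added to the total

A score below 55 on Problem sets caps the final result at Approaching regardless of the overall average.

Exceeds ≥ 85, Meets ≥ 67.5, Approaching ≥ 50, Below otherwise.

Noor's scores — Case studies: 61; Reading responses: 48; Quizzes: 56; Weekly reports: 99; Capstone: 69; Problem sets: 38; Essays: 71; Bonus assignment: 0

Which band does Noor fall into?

Approaching

Problem sets score 38 < 55: minimum not met.
Weighted total:
  Case studies 61 × 0.06 = 3.66
  Reading responses 48 × 0.38 = 18.24
  Quizzes 56 × 0.1 = 5.6
  Weekly reports 99 × 0.1 = 9.9
  Capstone 69 × 0.08 = 5.52
  Problem sets 38 × 0.12 = 4.56
  Essays 71 × 0.16 = 11.36
Sum = 58.84
Bonus assignment: 58.84 + 0 = 58.84
58.84 would be Approaching; cap at Approaching applies → Approaching.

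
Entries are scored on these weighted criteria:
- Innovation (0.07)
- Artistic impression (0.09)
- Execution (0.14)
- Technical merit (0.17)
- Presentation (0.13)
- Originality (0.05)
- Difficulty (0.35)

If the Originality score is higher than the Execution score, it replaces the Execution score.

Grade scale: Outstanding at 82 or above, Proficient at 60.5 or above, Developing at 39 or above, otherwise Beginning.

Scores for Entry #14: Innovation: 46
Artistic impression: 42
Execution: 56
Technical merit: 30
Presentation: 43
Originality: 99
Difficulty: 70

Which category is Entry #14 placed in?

Originality (99) > Execution (56), so Execution counts as 99.
Weighted total:
  Innovation 46 × 0.07 = 3.22
  Artistic impression 42 × 0.09 = 3.78
  Execution 99 × 0.14 = 13.86
  Technical merit 30 × 0.17 = 5.1
  Presentation 43 × 0.13 = 5.59
  Originality 99 × 0.05 = 4.95
  Difficulty 70 × 0.35 = 24.5
Sum = 61
61 is ≥ 60.5 and < 82 → Proficient

Proficient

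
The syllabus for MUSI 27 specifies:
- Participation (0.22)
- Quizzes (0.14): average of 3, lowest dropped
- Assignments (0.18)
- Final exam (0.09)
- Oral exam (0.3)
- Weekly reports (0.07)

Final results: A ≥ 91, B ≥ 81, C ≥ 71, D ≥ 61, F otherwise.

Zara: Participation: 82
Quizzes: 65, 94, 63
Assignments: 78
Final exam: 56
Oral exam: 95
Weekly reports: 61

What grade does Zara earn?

Quizzes: drop 63 → average of remaining 2 = 159/2 = 79.5
Weighted total:
  Participation 82 × 0.22 = 18.04
  Quizzes 79.5 × 0.14 = 11.13
  Assignments 78 × 0.18 = 14.04
  Final exam 56 × 0.09 = 5.04
  Oral exam 95 × 0.3 = 28.5
  Weekly reports 61 × 0.07 = 4.27
Sum = 81.02
81.02 is ≥ 81 and < 91 → B

B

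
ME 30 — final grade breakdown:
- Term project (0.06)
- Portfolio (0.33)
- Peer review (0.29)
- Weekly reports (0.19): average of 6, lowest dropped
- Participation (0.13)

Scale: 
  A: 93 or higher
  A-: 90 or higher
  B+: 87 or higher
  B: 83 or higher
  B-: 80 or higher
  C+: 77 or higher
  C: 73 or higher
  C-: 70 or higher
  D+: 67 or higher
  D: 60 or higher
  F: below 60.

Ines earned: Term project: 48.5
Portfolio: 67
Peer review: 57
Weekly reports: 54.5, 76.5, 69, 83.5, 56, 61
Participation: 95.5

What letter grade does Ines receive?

D+

Weekly reports: drop 54.5 → average of remaining 5 = 346/5 = 69.2
Weighted total:
  Term project 48.5 × 0.06 = 2.91
  Portfolio 67 × 0.33 = 22.11
  Peer review 57 × 0.29 = 16.53
  Weekly reports 69.2 × 0.19 = 13.148
  Participation 95.5 × 0.13 = 12.415
Sum = 67.113
67.113 is ≥ 67 and < 70 → D+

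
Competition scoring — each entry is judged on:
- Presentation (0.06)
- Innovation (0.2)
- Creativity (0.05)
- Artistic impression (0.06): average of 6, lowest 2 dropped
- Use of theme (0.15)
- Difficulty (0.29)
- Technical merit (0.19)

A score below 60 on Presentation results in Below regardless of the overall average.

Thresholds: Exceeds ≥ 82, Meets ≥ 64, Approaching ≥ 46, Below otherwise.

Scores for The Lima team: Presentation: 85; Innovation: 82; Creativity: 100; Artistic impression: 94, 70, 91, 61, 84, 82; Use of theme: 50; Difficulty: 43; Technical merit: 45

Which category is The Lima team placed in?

Artistic impression: drop 61, 70 → average of remaining 4 = 351/4 = 87.75
Presentation score 85 ≥ 60: minimum met.
Weighted total:
  Presentation 85 × 0.06 = 5.1
  Innovation 82 × 0.2 = 16.4
  Creativity 100 × 0.05 = 5
  Artistic impression 87.75 × 0.06 = 5.265
  Use of theme 50 × 0.15 = 7.5
  Difficulty 43 × 0.29 = 12.47
  Technical merit 45 × 0.19 = 8.55
Sum = 60.285
60.285 is ≥ 46 and < 64 → Approaching

Approaching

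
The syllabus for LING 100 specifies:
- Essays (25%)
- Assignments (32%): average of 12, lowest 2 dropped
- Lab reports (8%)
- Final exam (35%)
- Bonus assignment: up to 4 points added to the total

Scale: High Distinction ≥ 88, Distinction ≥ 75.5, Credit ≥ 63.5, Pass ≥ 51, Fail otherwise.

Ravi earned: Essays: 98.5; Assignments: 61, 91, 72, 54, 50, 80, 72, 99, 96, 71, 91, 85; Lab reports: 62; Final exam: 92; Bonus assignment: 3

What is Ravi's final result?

High Distinction

Assignments: drop 50, 54 → average of remaining 10 = 818/10 = 81.8
Weighted total:
  Essays 98.5 × 0.25 = 24.625
  Assignments 81.8 × 0.32 = 26.176
  Lab reports 62 × 0.08 = 4.96
  Final exam 92 × 0.35 = 32.2
Sum = 87.961
Bonus assignment: 87.961 + 3 = 90.961
90.961 ≥ 88 → High Distinction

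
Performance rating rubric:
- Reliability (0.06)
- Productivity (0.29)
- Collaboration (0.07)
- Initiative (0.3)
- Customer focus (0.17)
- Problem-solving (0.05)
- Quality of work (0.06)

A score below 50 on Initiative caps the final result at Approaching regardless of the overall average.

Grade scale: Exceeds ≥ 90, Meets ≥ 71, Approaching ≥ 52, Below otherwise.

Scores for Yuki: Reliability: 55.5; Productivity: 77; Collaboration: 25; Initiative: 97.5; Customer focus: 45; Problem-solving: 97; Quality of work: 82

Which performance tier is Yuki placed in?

Meets

Initiative score 97.5 ≥ 50: minimum met.
Weighted total:
  Reliability 55.5 × 0.06 = 3.33
  Productivity 77 × 0.29 = 22.33
  Collaboration 25 × 0.07 = 1.75
  Initiative 97.5 × 0.3 = 29.25
  Customer focus 45 × 0.17 = 7.65
  Problem-solving 97 × 0.05 = 4.85
  Quality of work 82 × 0.06 = 4.92
Sum = 74.08
74.08 is ≥ 71 and < 90 → Meets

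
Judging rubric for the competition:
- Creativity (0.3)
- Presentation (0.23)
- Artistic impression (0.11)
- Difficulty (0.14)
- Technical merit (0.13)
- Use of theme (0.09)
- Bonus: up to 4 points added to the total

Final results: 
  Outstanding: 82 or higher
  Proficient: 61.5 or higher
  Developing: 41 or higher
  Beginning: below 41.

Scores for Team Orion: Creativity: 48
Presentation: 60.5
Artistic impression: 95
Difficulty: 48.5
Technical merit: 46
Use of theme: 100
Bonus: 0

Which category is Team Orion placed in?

Weighted total:
  Creativity 48 × 0.3 = 14.4
  Presentation 60.5 × 0.23 = 13.915
  Artistic impression 95 × 0.11 = 10.45
  Difficulty 48.5 × 0.14 = 6.79
  Technical merit 46 × 0.13 = 5.98
  Use of theme 100 × 0.09 = 9
Sum = 60.535
Bonus: 60.535 + 0 = 60.535
60.535 is ≥ 41 and < 61.5 → Developing

Developing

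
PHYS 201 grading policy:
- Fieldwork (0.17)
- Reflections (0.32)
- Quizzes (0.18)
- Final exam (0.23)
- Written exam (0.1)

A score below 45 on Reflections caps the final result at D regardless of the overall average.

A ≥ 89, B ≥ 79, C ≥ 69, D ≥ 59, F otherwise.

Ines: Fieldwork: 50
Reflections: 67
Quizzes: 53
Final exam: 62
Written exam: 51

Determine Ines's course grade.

F

Reflections score 67 ≥ 45: minimum met.
Weighted total:
  Fieldwork 50 × 0.17 = 8.5
  Reflections 67 × 0.32 = 21.44
  Quizzes 53 × 0.18 = 9.54
  Final exam 62 × 0.23 = 14.26
  Written exam 51 × 0.1 = 5.1
Sum = 58.84
58.84 < 59 → F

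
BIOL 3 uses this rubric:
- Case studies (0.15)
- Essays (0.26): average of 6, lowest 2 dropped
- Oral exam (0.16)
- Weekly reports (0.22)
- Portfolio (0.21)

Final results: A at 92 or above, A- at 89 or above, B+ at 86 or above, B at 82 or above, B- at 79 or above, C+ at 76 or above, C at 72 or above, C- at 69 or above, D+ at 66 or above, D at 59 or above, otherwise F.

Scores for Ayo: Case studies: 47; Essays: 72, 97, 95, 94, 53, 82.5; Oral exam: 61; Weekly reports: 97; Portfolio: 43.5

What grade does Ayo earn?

Essays: drop 53, 72 → average of remaining 4 = 368.5/4 = 92.125
Weighted total:
  Case studies 47 × 0.15 = 7.05
  Essays 92.125 × 0.26 = 23.9525
  Oral exam 61 × 0.16 = 9.76
  Weekly reports 97 × 0.22 = 21.34
  Portfolio 43.5 × 0.21 = 9.135
Sum = 71.2375
71.2375 is ≥ 69 and < 72 → C-

C-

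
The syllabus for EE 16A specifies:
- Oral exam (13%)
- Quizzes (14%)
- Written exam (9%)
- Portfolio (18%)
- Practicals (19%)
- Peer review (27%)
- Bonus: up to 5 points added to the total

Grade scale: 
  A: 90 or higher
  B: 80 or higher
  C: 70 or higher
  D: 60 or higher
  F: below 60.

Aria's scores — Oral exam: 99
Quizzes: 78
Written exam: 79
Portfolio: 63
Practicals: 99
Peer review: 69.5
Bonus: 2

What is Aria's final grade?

Weighted total:
  Oral exam 99 × 0.13 = 12.87
  Quizzes 78 × 0.14 = 10.92
  Written exam 79 × 0.09 = 7.11
  Portfolio 63 × 0.18 = 11.34
  Practicals 99 × 0.19 = 18.81
  Peer review 69.5 × 0.27 = 18.765
Sum = 79.815
Bonus: 79.815 + 2 = 81.815
81.815 is ≥ 80 and < 90 → B

B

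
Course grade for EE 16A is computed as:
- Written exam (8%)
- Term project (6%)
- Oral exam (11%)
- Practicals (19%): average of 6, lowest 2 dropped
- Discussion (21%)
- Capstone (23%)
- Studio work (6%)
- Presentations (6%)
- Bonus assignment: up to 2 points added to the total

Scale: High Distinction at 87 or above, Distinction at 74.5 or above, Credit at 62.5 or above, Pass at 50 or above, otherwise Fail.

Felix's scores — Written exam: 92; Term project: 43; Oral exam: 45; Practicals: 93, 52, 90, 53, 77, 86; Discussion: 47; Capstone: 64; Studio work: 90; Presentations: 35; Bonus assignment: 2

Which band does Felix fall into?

Credit

Practicals: drop 52, 53 → average of remaining 4 = 346/4 = 86.5
Weighted total:
  Written exam 92 × 0.08 = 7.36
  Term project 43 × 0.06 = 2.58
  Oral exam 45 × 0.11 = 4.95
  Practicals 86.5 × 0.19 = 16.435
  Discussion 47 × 0.21 = 9.87
  Capstone 64 × 0.23 = 14.72
  Studio work 90 × 0.06 = 5.4
  Presentations 35 × 0.06 = 2.1
Sum = 63.415
Bonus assignment: 63.415 + 2 = 65.415
65.415 is ≥ 62.5 and < 74.5 → Credit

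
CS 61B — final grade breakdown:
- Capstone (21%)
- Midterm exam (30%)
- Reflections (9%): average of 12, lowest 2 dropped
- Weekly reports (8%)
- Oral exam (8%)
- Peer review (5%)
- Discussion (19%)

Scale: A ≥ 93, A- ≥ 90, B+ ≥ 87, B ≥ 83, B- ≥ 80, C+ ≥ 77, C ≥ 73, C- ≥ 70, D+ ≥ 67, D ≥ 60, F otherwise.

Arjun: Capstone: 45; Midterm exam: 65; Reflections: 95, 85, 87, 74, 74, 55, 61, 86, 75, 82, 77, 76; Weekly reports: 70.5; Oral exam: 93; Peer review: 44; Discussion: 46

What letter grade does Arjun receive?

D

Reflections: drop 55, 61 → average of remaining 10 = 811/10 = 81.1
Weighted total:
  Capstone 45 × 0.21 = 9.45
  Midterm exam 65 × 0.3 = 19.5
  Reflections 81.1 × 0.09 = 7.299
  Weekly reports 70.5 × 0.08 = 5.64
  Oral exam 93 × 0.08 = 7.44
  Peer review 44 × 0.05 = 2.2
  Discussion 46 × 0.19 = 8.74
Sum = 60.269
60.269 is ≥ 60 and < 67 → D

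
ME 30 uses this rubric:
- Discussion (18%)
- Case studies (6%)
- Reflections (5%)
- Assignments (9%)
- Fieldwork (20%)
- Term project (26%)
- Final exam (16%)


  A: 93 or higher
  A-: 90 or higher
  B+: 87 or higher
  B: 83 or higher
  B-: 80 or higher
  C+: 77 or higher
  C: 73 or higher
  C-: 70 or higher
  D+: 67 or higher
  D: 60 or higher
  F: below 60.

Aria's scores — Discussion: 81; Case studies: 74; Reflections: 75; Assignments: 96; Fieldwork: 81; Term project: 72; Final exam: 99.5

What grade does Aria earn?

B-

Weighted total:
  Discussion 81 × 0.18 = 14.58
  Case studies 74 × 0.06 = 4.44
  Reflections 75 × 0.05 = 3.75
  Assignments 96 × 0.09 = 8.64
  Fieldwork 81 × 0.2 = 16.2
  Term project 72 × 0.26 = 18.72
  Final exam 99.5 × 0.16 = 15.92
Sum = 82.25
82.25 is ≥ 80 and < 83 → B-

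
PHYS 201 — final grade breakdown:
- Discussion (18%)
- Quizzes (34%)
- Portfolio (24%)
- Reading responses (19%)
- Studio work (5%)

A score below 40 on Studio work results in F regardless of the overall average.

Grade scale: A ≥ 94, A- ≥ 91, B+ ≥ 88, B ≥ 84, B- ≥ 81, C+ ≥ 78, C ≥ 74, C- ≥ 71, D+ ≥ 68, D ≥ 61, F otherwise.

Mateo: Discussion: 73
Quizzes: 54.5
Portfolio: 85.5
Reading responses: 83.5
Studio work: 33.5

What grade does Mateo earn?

Studio work score 33.5 < 40: minimum not met.
Weighted total:
  Discussion 73 × 0.18 = 13.14
  Quizzes 54.5 × 0.34 = 18.53
  Portfolio 85.5 × 0.24 = 20.52
  Reading responses 83.5 × 0.19 = 15.865
  Studio work 33.5 × 0.05 = 1.675
Sum = 69.73
Because the Studio work minimum was not met, the result is F.

F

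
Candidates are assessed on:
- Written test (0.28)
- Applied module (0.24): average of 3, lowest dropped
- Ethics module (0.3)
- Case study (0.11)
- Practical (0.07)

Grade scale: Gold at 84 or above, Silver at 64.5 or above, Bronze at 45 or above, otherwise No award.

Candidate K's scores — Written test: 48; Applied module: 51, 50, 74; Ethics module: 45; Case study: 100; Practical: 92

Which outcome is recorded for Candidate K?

Applied module: drop 50 → average of remaining 2 = 125/2 = 62.5
Weighted total:
  Written test 48 × 0.28 = 13.44
  Applied module 62.5 × 0.24 = 15
  Ethics module 45 × 0.3 = 13.5
  Case study 100 × 0.11 = 11
  Practical 92 × 0.07 = 6.44
Sum = 59.38
59.38 is ≥ 45 and < 64.5 → Bronze

Bronze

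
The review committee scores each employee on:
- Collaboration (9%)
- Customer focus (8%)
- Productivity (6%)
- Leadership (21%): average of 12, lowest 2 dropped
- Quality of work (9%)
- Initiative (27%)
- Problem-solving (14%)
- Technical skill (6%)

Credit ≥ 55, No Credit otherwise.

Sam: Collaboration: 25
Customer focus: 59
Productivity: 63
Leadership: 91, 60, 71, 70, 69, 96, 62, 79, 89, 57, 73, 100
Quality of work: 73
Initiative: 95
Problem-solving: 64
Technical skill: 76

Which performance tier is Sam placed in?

Leadership: drop 57, 60 → average of remaining 10 = 800/10 = 80
Weighted total:
  Collaboration 25 × 0.09 = 2.25
  Customer focus 59 × 0.08 = 4.72
  Productivity 63 × 0.06 = 3.78
  Leadership 80 × 0.21 = 16.8
  Quality of work 73 × 0.09 = 6.57
  Initiative 95 × 0.27 = 25.65
  Problem-solving 64 × 0.14 = 8.96
  Technical skill 76 × 0.06 = 4.56
Sum = 73.29
73.29 ≥ 55 → Credit

Credit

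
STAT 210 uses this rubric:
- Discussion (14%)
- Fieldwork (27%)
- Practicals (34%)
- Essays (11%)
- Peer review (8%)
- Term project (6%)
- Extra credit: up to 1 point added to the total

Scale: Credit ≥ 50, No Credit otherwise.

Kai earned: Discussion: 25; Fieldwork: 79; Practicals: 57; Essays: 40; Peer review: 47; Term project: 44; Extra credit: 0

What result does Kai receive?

Weighted total:
  Discussion 25 × 0.14 = 3.5
  Fieldwork 79 × 0.27 = 21.33
  Practicals 57 × 0.34 = 19.38
  Essays 40 × 0.11 = 4.4
  Peer review 47 × 0.08 = 3.76
  Term project 44 × 0.06 = 2.64
Sum = 55.01
Extra credit: 55.01 + 0 = 55.01
55.01 ≥ 50 → Credit

Credit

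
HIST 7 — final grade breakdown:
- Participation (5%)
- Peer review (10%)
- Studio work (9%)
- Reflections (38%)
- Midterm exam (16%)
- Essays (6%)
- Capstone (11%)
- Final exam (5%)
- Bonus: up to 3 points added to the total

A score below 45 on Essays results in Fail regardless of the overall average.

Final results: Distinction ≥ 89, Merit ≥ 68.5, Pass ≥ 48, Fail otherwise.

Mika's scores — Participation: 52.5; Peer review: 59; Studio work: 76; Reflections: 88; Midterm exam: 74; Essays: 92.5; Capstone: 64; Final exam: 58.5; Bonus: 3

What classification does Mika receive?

Merit

Essays score 92.5 ≥ 45: minimum met.
Weighted total:
  Participation 52.5 × 0.05 = 2.625
  Peer review 59 × 0.1 = 5.9
  Studio work 76 × 0.09 = 6.84
  Reflections 88 × 0.38 = 33.44
  Midterm exam 74 × 0.16 = 11.84
  Essays 92.5 × 0.06 = 5.55
  Capstone 64 × 0.11 = 7.04
  Final exam 58.5 × 0.05 = 2.925
Sum = 76.16
Bonus: 76.16 + 3 = 79.16
79.16 is ≥ 68.5 and < 89 → Merit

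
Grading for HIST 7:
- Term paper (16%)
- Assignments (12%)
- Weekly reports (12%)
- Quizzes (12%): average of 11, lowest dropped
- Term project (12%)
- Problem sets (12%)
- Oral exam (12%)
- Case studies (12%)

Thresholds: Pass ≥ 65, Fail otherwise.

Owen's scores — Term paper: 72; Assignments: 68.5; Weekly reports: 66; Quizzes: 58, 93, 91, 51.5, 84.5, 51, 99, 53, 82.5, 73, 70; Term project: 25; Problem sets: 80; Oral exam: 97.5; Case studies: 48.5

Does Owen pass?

Quizzes: drop 51 → average of remaining 10 = 755.5/10 = 75.55
Weighted total:
  Term paper 72 × 0.16 = 11.52
  Assignments 68.5 × 0.12 = 8.22
  Weekly reports 66 × 0.12 = 7.92
  Quizzes 75.55 × 0.12 = 9.066
  Term project 25 × 0.12 = 3
  Problem sets 80 × 0.12 = 9.6
  Oral exam 97.5 × 0.12 = 11.7
  Case studies 48.5 × 0.12 = 5.82
Sum = 66.846
66.846 ≥ 65 → Pass

Pass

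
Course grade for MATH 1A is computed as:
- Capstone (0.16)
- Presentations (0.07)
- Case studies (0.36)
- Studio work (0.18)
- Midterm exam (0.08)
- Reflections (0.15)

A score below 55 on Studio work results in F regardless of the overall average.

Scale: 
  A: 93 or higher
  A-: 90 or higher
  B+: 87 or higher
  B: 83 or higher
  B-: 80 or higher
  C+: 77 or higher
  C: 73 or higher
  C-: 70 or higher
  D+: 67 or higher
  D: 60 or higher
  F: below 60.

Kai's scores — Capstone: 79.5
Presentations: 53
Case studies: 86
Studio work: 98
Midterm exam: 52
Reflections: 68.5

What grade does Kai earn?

Studio work score 98 ≥ 55: minimum met.
Weighted total:
  Capstone 79.5 × 0.16 = 12.72
  Presentations 53 × 0.07 = 3.71
  Case studies 86 × 0.36 = 30.96
  Studio work 98 × 0.18 = 17.64
  Midterm exam 52 × 0.08 = 4.16
  Reflections 68.5 × 0.15 = 10.275
Sum = 79.465
79.465 is ≥ 77 and < 80 → C+

C+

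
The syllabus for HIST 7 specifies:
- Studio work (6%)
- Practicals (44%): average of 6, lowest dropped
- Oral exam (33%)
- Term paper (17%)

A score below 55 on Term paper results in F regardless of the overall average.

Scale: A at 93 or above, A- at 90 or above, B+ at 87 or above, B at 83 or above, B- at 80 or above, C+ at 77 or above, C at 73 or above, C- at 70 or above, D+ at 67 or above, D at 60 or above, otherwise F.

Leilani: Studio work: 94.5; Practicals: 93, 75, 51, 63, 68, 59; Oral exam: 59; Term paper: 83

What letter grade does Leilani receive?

Practicals: drop 51 → average of remaining 5 = 358/5 = 71.6
Term paper score 83 ≥ 55: minimum met.
Weighted total:
  Studio work 94.5 × 0.06 = 5.67
  Practicals 71.6 × 0.44 = 31.504
  Oral exam 59 × 0.33 = 19.47
  Term paper 83 × 0.17 = 14.11
Sum = 70.754
70.754 is ≥ 70 and < 73 → C-

C-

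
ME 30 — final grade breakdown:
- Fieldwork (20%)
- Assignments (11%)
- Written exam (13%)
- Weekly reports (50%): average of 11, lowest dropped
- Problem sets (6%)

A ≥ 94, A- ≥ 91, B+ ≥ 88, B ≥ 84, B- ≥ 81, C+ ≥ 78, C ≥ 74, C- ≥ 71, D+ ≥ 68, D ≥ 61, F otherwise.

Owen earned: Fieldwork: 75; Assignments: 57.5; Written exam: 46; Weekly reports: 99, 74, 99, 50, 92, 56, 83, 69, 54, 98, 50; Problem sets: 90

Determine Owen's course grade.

C-

Weekly reports: drop 50 → average of remaining 10 = 774/10 = 77.4
Weighted total:
  Fieldwork 75 × 0.2 = 15
  Assignments 57.5 × 0.11 = 6.325
  Written exam 46 × 0.13 = 5.98
  Weekly reports 77.4 × 0.5 = 38.7
  Problem sets 90 × 0.06 = 5.4
Sum = 71.405
71.405 is ≥ 71 and < 74 → C-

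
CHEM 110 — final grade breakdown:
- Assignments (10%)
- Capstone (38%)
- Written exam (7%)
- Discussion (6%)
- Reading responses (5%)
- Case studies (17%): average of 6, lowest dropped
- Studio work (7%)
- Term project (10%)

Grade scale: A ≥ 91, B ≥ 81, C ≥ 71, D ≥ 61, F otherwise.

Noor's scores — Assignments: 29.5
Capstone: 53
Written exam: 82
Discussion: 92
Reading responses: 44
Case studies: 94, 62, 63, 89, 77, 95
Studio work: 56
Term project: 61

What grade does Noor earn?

F

Case studies: drop 62 → average of remaining 5 = 418/5 = 83.6
Weighted total:
  Assignments 29.5 × 0.1 = 2.95
  Capstone 53 × 0.38 = 20.14
  Written exam 82 × 0.07 = 5.74
  Discussion 92 × 0.06 = 5.52
  Reading responses 44 × 0.05 = 2.2
  Case studies 83.6 × 0.17 = 14.212
  Studio work 56 × 0.07 = 3.92
  Term project 61 × 0.1 = 6.1
Sum = 60.782
60.782 < 61 → F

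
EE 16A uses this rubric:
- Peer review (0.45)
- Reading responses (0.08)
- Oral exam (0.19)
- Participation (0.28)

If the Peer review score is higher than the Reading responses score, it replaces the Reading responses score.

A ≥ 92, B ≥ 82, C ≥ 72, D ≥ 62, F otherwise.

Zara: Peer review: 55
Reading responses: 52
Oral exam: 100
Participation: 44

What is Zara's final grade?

Peer review (55) > Reading responses (52), so Reading responses counts as 55.
Weighted total:
  Peer review 55 × 0.45 = 24.75
  Reading responses 55 × 0.08 = 4.4
  Oral exam 100 × 0.19 = 19
  Participation 44 × 0.28 = 12.32
Sum = 60.47
60.47 < 62 → F

F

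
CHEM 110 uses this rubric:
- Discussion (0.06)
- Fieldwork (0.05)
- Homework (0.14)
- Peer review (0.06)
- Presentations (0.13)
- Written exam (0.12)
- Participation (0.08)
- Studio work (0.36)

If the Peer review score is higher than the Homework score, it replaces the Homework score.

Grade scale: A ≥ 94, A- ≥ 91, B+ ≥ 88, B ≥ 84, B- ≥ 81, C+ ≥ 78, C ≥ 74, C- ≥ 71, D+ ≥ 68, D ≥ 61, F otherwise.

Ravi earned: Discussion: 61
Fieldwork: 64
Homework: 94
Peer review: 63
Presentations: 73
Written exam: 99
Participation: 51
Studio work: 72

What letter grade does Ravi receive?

Peer review (63) ≤ Homework (94), so Homework stays at 94.
Weighted total:
  Discussion 61 × 0.06 = 3.66
  Fieldwork 64 × 0.05 = 3.2
  Homework 94 × 0.14 = 13.16
  Peer review 63 × 0.06 = 3.78
  Presentations 73 × 0.13 = 9.49
  Written exam 99 × 0.12 = 11.88
  Participation 51 × 0.08 = 4.08
  Studio work 72 × 0.36 = 25.92
Sum = 75.17
75.17 is ≥ 74 and < 78 → C

C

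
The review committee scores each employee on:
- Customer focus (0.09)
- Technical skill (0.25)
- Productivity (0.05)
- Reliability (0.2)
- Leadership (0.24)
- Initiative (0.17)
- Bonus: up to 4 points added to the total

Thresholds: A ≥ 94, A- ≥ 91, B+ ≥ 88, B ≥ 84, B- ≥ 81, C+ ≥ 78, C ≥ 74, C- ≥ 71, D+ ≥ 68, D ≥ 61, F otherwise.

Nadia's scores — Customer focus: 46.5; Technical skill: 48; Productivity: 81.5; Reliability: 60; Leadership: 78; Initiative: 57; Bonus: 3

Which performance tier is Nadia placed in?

D

Weighted total:
  Customer focus 46.5 × 0.09 = 4.185
  Technical skill 48 × 0.25 = 12
  Productivity 81.5 × 0.05 = 4.075
  Reliability 60 × 0.2 = 12
  Leadership 78 × 0.24 = 18.72
  Initiative 57 × 0.17 = 9.69
Sum = 60.67
Bonus: 60.67 + 3 = 63.67
63.67 is ≥ 61 and < 68 → D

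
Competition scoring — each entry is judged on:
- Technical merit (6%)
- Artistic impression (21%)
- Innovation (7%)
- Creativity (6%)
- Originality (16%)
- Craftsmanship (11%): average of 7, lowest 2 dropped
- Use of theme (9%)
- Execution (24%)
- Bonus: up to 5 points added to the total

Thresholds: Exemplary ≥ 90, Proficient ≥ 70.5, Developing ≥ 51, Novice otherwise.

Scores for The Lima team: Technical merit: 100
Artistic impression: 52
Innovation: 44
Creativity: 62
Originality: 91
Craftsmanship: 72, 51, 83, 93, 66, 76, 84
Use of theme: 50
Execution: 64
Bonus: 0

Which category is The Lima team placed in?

Craftsmanship: drop 51, 66 → average of remaining 5 = 408/5 = 81.6
Weighted total:
  Technical merit 100 × 0.06 = 6
  Artistic impression 52 × 0.21 = 10.92
  Innovation 44 × 0.07 = 3.08
  Creativity 62 × 0.06 = 3.72
  Originality 91 × 0.16 = 14.56
  Craftsmanship 81.6 × 0.11 = 8.976
  Use of theme 50 × 0.09 = 4.5
  Execution 64 × 0.24 = 15.36
Sum = 67.116
Bonus: 67.116 + 0 = 67.116
67.116 is ≥ 51 and < 70.5 → Developing

Developing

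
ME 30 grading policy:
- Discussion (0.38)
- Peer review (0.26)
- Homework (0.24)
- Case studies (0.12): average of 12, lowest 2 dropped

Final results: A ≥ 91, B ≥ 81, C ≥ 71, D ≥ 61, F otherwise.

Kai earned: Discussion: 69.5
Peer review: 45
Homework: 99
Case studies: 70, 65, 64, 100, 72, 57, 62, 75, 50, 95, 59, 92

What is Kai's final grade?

D

Case studies: drop 50, 57 → average of remaining 10 = 754/10 = 75.4
Weighted total:
  Discussion 69.5 × 0.38 = 26.41
  Peer review 45 × 0.26 = 11.7
  Homework 99 × 0.24 = 23.76
  Case studies 75.4 × 0.12 = 9.048
Sum = 70.918
70.918 is ≥ 61 and < 71 → D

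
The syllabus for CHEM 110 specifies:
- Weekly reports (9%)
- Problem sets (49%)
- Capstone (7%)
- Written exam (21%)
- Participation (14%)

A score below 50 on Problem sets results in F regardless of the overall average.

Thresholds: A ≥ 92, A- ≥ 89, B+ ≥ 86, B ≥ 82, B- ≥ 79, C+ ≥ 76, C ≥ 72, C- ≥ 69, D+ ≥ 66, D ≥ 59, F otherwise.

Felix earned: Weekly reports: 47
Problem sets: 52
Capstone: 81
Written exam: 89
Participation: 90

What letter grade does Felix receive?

D+

Problem sets score 52 ≥ 50: minimum met.
Weighted total:
  Weekly reports 47 × 0.09 = 4.23
  Problem sets 52 × 0.49 = 25.48
  Capstone 81 × 0.07 = 5.67
  Written exam 89 × 0.21 = 18.69
  Participation 90 × 0.14 = 12.6
Sum = 66.67
66.67 is ≥ 66 and < 69 → D+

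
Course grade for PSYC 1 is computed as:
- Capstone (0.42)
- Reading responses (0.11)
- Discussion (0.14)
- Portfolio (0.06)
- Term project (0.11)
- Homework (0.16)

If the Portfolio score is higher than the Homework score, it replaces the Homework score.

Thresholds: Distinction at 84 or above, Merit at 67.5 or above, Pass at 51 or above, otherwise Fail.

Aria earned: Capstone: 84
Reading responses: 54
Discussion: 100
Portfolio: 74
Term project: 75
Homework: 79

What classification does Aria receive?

Merit

Portfolio (74) ≤ Homework (79), so Homework stays at 79.
Weighted total:
  Capstone 84 × 0.42 = 35.28
  Reading responses 54 × 0.11 = 5.94
  Discussion 100 × 0.14 = 14
  Portfolio 74 × 0.06 = 4.44
  Term project 75 × 0.11 = 8.25
  Homework 79 × 0.16 = 12.64
Sum = 80.55
80.55 is ≥ 67.5 and < 84 → Merit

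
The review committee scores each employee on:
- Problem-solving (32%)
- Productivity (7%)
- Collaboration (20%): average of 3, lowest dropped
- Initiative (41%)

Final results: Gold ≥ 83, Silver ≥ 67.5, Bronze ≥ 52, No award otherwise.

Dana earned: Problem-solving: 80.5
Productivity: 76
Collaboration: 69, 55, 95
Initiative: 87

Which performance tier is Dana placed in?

Gold

Collaboration: drop 55 → average of remaining 2 = 164/2 = 82
Weighted total:
  Problem-solving 80.5 × 0.32 = 25.76
  Productivity 76 × 0.07 = 5.32
  Collaboration 82 × 0.2 = 16.4
  Initiative 87 × 0.41 = 35.67
Sum = 83.15
83.15 ≥ 83 → Gold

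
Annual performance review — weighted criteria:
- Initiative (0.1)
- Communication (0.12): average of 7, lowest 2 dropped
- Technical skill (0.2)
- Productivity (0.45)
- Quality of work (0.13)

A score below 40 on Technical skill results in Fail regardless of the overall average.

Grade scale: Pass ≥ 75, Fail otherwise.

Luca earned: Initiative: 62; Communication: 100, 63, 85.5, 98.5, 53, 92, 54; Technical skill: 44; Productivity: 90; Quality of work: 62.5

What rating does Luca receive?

Fail

Communication: drop 53, 54 → average of remaining 5 = 439/5 = 87.8
Technical skill score 44 ≥ 40: minimum met.
Weighted total:
  Initiative 62 × 0.1 = 6.2
  Communication 87.8 × 0.12 = 10.536
  Technical skill 44 × 0.2 = 8.8
  Productivity 90 × 0.45 = 40.5
  Quality of work 62.5 × 0.13 = 8.125
Sum = 74.161
74.161 < 75 → Fail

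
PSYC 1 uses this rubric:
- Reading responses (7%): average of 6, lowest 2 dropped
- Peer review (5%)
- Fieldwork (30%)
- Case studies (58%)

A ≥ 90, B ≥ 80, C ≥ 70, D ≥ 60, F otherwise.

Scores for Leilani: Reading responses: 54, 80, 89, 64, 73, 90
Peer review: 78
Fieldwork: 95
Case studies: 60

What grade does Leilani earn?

Reading responses: drop 54, 64 → average of remaining 4 = 332/4 = 83
Weighted total:
  Reading responses 83 × 0.07 = 5.81
  Peer review 78 × 0.05 = 3.9
  Fieldwork 95 × 0.3 = 28.5
  Case studies 60 × 0.58 = 34.8
Sum = 73.01
73.01 is ≥ 70 and < 80 → C

C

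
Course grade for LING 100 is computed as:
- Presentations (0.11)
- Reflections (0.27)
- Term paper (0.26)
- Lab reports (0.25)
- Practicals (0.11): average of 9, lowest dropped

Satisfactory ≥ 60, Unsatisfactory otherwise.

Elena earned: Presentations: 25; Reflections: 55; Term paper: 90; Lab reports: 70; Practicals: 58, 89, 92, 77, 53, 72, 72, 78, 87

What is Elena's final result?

Practicals: drop 53 → average of remaining 8 = 625/8 = 78.125
Weighted total:
  Presentations 25 × 0.11 = 2.75
  Reflections 55 × 0.27 = 14.85
  Term paper 90 × 0.26 = 23.4
  Lab reports 70 × 0.25 = 17.5
  Practicals 78.125 × 0.11 = 8.59375
Sum = 67.09375
67.09375 ≥ 60 → Satisfactory

Satisfactory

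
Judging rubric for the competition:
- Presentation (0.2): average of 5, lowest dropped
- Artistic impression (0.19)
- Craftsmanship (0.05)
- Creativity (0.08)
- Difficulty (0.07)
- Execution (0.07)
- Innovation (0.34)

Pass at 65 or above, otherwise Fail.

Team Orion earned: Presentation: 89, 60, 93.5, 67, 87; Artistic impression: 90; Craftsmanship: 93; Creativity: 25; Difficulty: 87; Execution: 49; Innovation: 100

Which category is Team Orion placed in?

Pass

Presentation: drop 60 → average of remaining 4 = 336.5/4 = 84.125
Weighted total:
  Presentation 84.125 × 0.2 = 16.825
  Artistic impression 90 × 0.19 = 17.1
  Craftsmanship 93 × 0.05 = 4.65
  Creativity 25 × 0.08 = 2
  Difficulty 87 × 0.07 = 6.09
  Execution 49 × 0.07 = 3.43
  Innovation 100 × 0.34 = 34
Sum = 84.095
84.095 ≥ 65 → Pass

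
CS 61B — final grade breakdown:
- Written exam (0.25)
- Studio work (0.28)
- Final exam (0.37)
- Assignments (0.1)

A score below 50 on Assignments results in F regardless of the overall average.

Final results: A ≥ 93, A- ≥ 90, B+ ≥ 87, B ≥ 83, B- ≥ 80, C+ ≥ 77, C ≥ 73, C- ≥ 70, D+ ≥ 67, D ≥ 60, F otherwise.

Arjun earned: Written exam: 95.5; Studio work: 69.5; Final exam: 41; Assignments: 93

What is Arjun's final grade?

D+

Assignments score 93 ≥ 50: minimum met.
Weighted total:
  Written exam 95.5 × 0.25 = 23.875
  Studio work 69.5 × 0.28 = 19.46
  Final exam 41 × 0.37 = 15.17
  Assignments 93 × 0.1 = 9.3
Sum = 67.805
67.805 is ≥ 67 and < 70 → D+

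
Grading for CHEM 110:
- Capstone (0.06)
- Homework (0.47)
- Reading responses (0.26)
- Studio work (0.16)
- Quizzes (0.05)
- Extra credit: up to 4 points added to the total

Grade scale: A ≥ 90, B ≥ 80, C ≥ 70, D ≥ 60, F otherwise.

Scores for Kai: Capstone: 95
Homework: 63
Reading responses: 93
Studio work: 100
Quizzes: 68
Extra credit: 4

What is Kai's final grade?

Weighted total:
  Capstone 95 × 0.06 = 5.7
  Homework 63 × 0.47 = 29.61
  Reading responses 93 × 0.26 = 24.18
  Studio work 100 × 0.16 = 16
  Quizzes 68 × 0.05 = 3.4
Sum = 78.89
Extra credit: 78.89 + 4 = 82.89
82.89 is ≥ 80 and < 90 → B

B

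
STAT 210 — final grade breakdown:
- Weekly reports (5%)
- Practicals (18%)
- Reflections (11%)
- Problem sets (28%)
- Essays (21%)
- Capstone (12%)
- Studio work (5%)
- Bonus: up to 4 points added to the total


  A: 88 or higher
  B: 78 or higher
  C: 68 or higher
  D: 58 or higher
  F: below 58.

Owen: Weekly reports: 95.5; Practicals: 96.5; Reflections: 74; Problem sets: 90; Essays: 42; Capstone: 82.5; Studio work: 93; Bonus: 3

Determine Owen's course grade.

B

Weighted total:
  Weekly reports 95.5 × 0.05 = 4.775
  Practicals 96.5 × 0.18 = 17.37
  Reflections 74 × 0.11 = 8.14
  Problem sets 90 × 0.28 = 25.2
  Essays 42 × 0.21 = 8.82
  Capstone 82.5 × 0.12 = 9.9
  Studio work 93 × 0.05 = 4.65
Sum = 78.855
Bonus: 78.855 + 3 = 81.855
81.855 is ≥ 78 and < 88 → B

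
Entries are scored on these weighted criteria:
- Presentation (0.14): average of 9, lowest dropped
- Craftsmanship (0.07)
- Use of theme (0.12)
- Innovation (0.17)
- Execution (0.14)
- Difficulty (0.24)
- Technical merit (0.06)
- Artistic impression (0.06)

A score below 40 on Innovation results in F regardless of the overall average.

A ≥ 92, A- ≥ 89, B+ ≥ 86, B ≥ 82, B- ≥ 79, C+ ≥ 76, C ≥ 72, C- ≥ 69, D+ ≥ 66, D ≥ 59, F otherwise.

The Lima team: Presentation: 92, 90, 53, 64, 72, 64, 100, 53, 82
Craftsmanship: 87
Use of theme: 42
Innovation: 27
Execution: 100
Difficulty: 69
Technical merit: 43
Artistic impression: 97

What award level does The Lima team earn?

Presentation: drop 53 → average of remaining 8 = 617/8 = 77.125
Innovation score 27 < 40: minimum not met.
Weighted total:
  Presentation 77.125 × 0.14 = 10.7975
  Craftsmanship 87 × 0.07 = 6.09
  Use of theme 42 × 0.12 = 5.04
  Innovation 27 × 0.17 = 4.59
  Execution 100 × 0.14 = 14
  Difficulty 69 × 0.24 = 16.56
  Technical merit 43 × 0.06 = 2.58
  Artistic impression 97 × 0.06 = 5.82
Sum = 65.4775
Because the Innovation minimum was not met, the result is F.

F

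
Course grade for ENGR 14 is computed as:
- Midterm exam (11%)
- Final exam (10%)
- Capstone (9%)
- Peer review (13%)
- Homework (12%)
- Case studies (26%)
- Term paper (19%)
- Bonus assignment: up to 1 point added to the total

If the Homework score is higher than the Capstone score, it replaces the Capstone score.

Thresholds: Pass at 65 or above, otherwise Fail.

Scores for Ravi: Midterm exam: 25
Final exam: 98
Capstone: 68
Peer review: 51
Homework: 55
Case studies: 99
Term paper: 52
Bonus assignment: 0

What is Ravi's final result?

Homework (55) ≤ Capstone (68), so Capstone stays at 68.
Weighted total:
  Midterm exam 25 × 0.11 = 2.75
  Final exam 98 × 0.1 = 9.8
  Capstone 68 × 0.09 = 6.12
  Peer review 51 × 0.13 = 6.63
  Homework 55 × 0.12 = 6.6
  Case studies 99 × 0.26 = 25.74
  Term paper 52 × 0.19 = 9.88
Sum = 67.52
Bonus assignment: 67.52 + 0 = 67.52
67.52 ≥ 65 → Pass

Pass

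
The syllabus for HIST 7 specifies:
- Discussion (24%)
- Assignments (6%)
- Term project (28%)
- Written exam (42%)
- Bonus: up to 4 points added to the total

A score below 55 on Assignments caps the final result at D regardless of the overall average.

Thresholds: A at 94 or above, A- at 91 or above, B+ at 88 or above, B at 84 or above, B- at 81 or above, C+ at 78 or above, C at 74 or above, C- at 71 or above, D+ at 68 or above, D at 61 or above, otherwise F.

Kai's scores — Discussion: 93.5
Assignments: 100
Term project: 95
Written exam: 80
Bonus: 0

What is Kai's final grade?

Assignments score 100 ≥ 55: minimum met.
Weighted total:
  Discussion 93.5 × 0.24 = 22.44
  Assignments 100 × 0.06 = 6
  Term project 95 × 0.28 = 26.6
  Written exam 80 × 0.42 = 33.6
Sum = 88.64
Bonus: 88.64 + 0 = 88.64
88.64 is ≥ 88 and < 91 → B+

B+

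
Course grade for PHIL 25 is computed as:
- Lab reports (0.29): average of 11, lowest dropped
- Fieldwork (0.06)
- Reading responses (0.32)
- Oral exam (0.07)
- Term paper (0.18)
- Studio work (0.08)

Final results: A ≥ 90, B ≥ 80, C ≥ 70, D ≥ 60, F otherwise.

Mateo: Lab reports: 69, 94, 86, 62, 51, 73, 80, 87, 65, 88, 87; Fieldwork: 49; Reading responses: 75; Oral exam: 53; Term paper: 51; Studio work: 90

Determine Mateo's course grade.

Lab reports: drop 51 → average of remaining 10 = 791/10 = 79.1
Weighted total:
  Lab reports 79.1 × 0.29 = 22.939
  Fieldwork 49 × 0.06 = 2.94
  Reading responses 75 × 0.32 = 24
  Oral exam 53 × 0.07 = 3.71
  Term paper 51 × 0.18 = 9.18
  Studio work 90 × 0.08 = 7.2
Sum = 69.969
69.969 is ≥ 60 and < 70 → D

D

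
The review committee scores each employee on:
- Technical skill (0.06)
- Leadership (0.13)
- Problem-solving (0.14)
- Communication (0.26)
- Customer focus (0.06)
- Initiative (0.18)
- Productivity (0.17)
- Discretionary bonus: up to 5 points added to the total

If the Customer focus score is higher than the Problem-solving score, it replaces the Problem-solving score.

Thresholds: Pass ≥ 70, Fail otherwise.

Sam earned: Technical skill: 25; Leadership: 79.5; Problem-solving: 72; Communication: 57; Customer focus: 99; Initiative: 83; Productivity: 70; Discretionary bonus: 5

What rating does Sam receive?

Pass

Customer focus (99) > Problem-solving (72), so Problem-solving counts as 99.
Weighted total:
  Technical skill 25 × 0.06 = 1.5
  Leadership 79.5 × 0.13 = 10.335
  Problem-solving 99 × 0.14 = 13.86
  Communication 57 × 0.26 = 14.82
  Customer focus 99 × 0.06 = 5.94
  Initiative 83 × 0.18 = 14.94
  Productivity 70 × 0.17 = 11.9
Sum = 73.295
Discretionary bonus: 73.295 + 5 = 78.295
78.295 ≥ 70 → Pass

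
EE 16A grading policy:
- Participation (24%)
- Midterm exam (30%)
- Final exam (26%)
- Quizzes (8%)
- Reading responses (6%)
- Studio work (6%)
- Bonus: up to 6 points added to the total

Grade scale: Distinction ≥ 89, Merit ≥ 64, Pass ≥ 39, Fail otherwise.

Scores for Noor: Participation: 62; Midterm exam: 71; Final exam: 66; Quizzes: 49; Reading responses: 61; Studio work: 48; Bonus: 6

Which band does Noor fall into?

Merit

Weighted total:
  Participation 62 × 0.24 = 14.88
  Midterm exam 71 × 0.3 = 21.3
  Final exam 66 × 0.26 = 17.16
  Quizzes 49 × 0.08 = 3.92
  Reading responses 61 × 0.06 = 3.66
  Studio work 48 × 0.06 = 2.88
Sum = 63.8
Bonus: 63.8 + 6 = 69.8
69.8 is ≥ 64 and < 89 → Merit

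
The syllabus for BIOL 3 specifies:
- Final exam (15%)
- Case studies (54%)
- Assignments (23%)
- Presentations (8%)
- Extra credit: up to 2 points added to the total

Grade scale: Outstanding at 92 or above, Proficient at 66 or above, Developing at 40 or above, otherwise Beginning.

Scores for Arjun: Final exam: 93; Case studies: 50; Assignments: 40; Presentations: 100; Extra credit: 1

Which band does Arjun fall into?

Developing

Weighted total:
  Final exam 93 × 0.15 = 13.95
  Case studies 50 × 0.54 = 27
  Assignments 40 × 0.23 = 9.2
  Presentations 100 × 0.08 = 8
Sum = 58.15
Extra credit: 58.15 + 1 = 59.15
59.15 is ≥ 40 and < 66 → Developing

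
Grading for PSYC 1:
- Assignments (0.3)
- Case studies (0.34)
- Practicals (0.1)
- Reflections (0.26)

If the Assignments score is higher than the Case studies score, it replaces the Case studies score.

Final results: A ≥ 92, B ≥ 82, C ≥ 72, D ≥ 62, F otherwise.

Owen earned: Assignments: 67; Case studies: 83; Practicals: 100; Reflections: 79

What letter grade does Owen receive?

Assignments (67) ≤ Case studies (83), so Case studies stays at 83.
Weighted total:
  Assignments 67 × 0.3 = 20.1
  Case studies 83 × 0.34 = 28.22
  Practicals 100 × 0.1 = 10
  Reflections 79 × 0.26 = 20.54
Sum = 78.86
78.86 is ≥ 72 and < 82 → C

C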